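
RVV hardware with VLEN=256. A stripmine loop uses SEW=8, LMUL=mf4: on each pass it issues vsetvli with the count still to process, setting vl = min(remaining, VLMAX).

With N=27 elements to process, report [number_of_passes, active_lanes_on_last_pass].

[iterations, last_vl] = [4, 3]

VLMAX = (256 × 1/4) / 8 = 8 lanes
27 elements at 8/iter → 4 passes, remainder 3 on the last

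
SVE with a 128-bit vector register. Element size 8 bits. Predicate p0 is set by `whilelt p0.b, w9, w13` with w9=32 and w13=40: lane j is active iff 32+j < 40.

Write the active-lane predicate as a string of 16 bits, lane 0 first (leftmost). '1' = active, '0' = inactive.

lane count: 128 div 8 = 16
active while 32+j < 40, i.e. j ∈ [0,8) capped at 16 ⇒ 8
bits (lane 0 leftmost): 1111111100000000

predicate = 1111111100000000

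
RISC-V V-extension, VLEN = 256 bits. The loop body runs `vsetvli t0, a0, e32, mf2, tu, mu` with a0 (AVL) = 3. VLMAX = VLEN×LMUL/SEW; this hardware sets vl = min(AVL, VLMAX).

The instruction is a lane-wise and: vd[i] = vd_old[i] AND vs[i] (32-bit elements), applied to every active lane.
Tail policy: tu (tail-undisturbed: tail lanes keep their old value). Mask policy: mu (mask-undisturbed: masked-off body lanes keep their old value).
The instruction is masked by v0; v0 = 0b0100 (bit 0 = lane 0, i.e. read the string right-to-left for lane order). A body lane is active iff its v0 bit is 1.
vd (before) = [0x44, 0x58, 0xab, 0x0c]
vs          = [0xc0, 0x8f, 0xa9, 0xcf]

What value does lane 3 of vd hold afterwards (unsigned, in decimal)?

VLMAX = VLEN×LMUL/SEW = 256×1/2/32 = 4
vl ← min(3, 4) = 3
lane  0: mask-off/keep ⇒ 0x44
lane  1: mask-off/keep ⇒ 0x58
lane  2: and(0xab,0xa9) ⇒ 0xa9
lane  3: tail/keep ⇒ 0x0c

vd[3] = 12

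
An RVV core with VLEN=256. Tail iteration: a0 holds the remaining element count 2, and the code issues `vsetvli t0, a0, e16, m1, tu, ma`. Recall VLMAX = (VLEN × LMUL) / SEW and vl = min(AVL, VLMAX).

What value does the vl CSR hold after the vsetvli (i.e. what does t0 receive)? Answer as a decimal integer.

vl = 2

VLMAX = (256 × 1) / 16 = 16 lanes
vl = min(AVL, VLMAX) = min(2, 16) = 2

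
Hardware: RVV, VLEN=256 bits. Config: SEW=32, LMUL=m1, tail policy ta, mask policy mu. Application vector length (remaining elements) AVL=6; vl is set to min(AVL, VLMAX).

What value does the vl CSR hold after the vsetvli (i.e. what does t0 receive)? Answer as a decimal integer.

VLMAX = VLEN×LMUL/SEW = 256×1/32 = 8
vl ← min(6, 8) = 6

vl = 6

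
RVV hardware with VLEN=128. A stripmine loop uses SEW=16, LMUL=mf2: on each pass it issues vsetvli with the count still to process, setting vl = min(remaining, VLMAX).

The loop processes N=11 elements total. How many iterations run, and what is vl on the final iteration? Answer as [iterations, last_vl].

[iterations, last_vl] = [3, 3]

VLMAX = VLEN×LMUL/SEW = 128×1/2/16 = 4
iterations = ceil(11/4) = 3; final-pass vl = 3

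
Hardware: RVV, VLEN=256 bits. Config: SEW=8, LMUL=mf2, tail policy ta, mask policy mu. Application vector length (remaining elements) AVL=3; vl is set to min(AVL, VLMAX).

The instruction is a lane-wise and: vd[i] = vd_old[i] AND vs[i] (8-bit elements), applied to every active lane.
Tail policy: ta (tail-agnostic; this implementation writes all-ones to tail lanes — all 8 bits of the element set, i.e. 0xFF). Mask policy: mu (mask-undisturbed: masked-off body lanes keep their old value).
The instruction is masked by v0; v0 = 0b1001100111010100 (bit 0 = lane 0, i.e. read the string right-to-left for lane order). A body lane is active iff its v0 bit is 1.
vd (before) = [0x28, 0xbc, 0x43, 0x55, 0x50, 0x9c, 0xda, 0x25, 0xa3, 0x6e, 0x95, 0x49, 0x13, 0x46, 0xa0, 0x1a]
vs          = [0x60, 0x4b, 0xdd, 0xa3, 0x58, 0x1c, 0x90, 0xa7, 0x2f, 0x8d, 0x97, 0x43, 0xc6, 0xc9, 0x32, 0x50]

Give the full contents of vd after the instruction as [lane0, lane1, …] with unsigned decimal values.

vd = [40, 188, 65, 255, 255, 255, 255, 255, 255, 255, 255, 255, 255, 255, 255, 255]

VLMAX = (256 × 1/2) / 8 = 16 lanes
vl ← min(3, 16) = 3
vd[0] mask-off/keep -> 0x28
vd[1] mask-off/keep -> 0xbc
vd[2] and(0x43,0xdd) -> 0x41
vd[3] tail/ones -> 0xff
vd[4] tail/ones -> 0xff
vd[5] tail/ones -> 0xff
vd[6] tail/ones -> 0xff
vd[7] tail/ones -> 0xff
vd[8] tail/ones -> 0xff
vd[9] tail/ones -> 0xff
vd[10] tail/ones -> 0xff
vd[11] tail/ones -> 0xff
vd[12] tail/ones -> 0xff
vd[13] tail/ones -> 0xff
vd[14] tail/ones -> 0xff
vd[15] tail/ones -> 0xff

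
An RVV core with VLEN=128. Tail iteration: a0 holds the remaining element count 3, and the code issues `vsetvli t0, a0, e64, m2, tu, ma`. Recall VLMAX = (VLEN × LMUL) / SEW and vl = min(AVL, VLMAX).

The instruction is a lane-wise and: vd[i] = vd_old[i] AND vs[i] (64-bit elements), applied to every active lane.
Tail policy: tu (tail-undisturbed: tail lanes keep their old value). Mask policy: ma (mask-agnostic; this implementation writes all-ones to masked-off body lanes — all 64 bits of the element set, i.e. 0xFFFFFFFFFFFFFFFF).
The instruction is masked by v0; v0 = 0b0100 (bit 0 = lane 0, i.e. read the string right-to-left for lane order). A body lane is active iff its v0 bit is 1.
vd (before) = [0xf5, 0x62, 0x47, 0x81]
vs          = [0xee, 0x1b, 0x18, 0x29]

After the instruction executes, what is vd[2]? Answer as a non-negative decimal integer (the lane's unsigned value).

vd[2] = 0

VLMAX = VLEN×LMUL/SEW = 128×2/64 = 4
vl = min(AVL, VLMAX) = min(3, 4) = 3
vd[0] mask-off/ones -> 0xffffffffffffffff
vd[1] mask-off/ones -> 0xffffffffffffffff
vd[2] and(0x47,0x18) -> 0x00
vd[3] tail/keep -> 0x81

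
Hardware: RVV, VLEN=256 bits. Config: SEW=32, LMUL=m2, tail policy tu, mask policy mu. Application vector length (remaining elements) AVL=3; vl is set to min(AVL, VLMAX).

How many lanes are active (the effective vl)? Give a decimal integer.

VLMAX = VLEN×LMUL/SEW = 256×2/32 = 16
AVL=3 ≤ VLMAX=16, so vl = 3

vl = 3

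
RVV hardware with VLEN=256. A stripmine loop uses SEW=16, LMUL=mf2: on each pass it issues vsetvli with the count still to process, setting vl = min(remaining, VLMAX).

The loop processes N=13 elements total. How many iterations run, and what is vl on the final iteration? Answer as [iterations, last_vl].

[iterations, last_vl] = [2, 5]

VLMAX = (256 × 1/2) / 16 = 8 lanes
N=13: ⌈13/8⌉ = 2 iters; last vl = 13 − 1×8 = 5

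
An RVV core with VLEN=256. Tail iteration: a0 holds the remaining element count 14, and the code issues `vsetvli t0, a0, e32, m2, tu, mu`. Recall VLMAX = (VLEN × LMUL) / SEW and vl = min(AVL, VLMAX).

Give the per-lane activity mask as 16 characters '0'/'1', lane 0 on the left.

predicate = 1111111111111100

lanes per group: 256·2/32 = 16
vl ← min(14, 16) = 14
bits (lane 0 leftmost): 1111111111111100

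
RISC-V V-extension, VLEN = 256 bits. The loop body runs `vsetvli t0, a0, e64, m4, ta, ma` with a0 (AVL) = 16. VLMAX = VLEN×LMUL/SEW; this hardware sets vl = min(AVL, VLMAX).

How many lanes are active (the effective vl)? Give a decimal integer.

VLMAX = (256 × 4) / 64 = 16 lanes
vl = min(AVL, VLMAX) = min(16, 16) = 16

vl = 16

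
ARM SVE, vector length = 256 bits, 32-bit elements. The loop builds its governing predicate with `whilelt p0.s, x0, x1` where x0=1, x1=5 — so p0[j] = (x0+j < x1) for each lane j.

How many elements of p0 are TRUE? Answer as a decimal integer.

register lanes = 256/32 = 8
active while 1+j < 5, i.e. j ∈ [0,4) capped at 8 ⇒ 4

vl = 4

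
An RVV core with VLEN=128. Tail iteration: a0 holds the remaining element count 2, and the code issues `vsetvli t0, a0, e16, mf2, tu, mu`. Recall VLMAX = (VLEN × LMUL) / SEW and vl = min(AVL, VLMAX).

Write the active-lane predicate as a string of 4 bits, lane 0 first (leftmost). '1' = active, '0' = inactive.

predicate = 1100

VLMAX = VLEN×LMUL/SEW = 128×1/2/16 = 4
vl ← min(2, 4) = 2
bits (lane 0 leftmost): 1100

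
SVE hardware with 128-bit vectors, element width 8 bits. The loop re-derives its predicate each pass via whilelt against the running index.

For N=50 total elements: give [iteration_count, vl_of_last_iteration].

[iterations, last_vl] = [4, 2]

lane count: 128 div 8 = 16
iterations = ceil(50/16) = 4; final-pass vl = 2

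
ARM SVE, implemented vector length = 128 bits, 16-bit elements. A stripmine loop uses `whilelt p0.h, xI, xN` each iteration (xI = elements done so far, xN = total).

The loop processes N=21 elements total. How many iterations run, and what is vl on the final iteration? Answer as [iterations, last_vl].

lane count: 128 div 16 = 8
N=21: ⌈21/8⌉ = 3 iters; last vl = 21 − 2×8 = 5

[iterations, last_vl] = [3, 5]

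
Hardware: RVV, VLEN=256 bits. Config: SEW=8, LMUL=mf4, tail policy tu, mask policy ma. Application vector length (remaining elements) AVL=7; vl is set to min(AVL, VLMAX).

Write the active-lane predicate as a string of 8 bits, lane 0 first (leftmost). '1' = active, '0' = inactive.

VLMAX = (256 × 1/4) / 8 = 8 lanes
vl = min(AVL, VLMAX) = min(7, 8) = 7
bits (lane 0 leftmost): 11111110

predicate = 11111110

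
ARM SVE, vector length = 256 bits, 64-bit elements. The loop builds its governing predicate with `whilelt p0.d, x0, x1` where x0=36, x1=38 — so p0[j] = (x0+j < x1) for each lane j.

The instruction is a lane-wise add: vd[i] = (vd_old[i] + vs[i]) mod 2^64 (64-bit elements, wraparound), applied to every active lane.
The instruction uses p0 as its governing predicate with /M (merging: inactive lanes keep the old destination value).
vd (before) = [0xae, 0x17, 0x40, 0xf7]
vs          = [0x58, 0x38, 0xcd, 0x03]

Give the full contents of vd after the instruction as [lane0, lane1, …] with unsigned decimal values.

vd = [262, 79, 64, 247]

lane count: 256 div 64 = 4
whilelt: lane j active iff 36+j < 38 → j < 2 → 2 active
  i=0: add(0xae,0x58) → 262
  i=1: add(0x17,0x38) → 79
  i=2: tail/keep → 64
  i=3: tail/keep → 247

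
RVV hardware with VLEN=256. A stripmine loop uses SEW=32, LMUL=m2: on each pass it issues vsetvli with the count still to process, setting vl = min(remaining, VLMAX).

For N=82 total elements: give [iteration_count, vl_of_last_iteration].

[iterations, last_vl] = [6, 2]

VLMAX = VLEN×LMUL/SEW = 256×2/32 = 16
82 elements at 16/iter → 6 passes, remainder 2 on the last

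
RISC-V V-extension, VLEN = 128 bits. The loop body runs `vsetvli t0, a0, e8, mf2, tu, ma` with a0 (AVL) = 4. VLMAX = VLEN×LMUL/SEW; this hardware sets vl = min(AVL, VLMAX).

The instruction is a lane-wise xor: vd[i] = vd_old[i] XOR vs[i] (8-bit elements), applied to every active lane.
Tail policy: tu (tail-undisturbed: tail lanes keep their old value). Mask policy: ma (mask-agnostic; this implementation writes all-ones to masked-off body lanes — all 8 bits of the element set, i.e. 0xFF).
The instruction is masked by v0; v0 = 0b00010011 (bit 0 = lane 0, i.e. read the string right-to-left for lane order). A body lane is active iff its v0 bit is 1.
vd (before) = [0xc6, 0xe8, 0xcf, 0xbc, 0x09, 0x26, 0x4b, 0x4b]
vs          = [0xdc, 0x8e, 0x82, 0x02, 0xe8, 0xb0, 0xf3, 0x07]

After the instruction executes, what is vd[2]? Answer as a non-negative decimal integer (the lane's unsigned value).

vd[2] = 255

VLMAX = (128 × 1/2) / 8 = 8 lanes
vl ← min(4, 8) = 4
[0] xor(0xc6,0xdc) = 0x1a
[1] xor(0xe8,0x8e) = 0x66
[2] mask-off/ones = 0xff
[3] mask-off/ones = 0xff
[4] tail/keep = 0x09
[5] tail/keep = 0x26
[6] tail/keep = 0x4b
[7] tail/keep = 0x4b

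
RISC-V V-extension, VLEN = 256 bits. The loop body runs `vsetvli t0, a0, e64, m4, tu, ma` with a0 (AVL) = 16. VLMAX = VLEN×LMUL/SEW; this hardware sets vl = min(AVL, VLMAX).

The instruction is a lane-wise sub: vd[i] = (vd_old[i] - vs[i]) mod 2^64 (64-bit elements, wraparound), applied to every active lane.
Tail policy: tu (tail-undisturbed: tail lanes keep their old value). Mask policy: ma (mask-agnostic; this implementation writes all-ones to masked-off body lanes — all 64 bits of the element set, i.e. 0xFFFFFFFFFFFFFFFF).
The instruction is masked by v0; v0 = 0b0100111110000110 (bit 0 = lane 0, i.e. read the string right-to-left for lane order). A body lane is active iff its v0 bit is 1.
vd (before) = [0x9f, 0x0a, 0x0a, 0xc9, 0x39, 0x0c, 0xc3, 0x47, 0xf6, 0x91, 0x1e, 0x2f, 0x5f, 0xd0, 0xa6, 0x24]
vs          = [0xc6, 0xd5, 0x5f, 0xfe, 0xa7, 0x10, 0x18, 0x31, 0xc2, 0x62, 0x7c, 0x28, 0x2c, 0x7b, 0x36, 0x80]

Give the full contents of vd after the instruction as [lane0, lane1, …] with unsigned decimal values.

VLMAX = (256 × 4) / 64 = 16 lanes
AVL=16 ≤ VLMAX=16, so vl = 16
lane  0: mask-off/ones ⇒ 0xffffffffffffffff
lane  1: sub(0x0a,0xd5) ⇒ 0xffffffffffffff35
lane  2: sub(0x0a,0x5f) ⇒ 0xffffffffffffffab
lane  3: mask-off/ones ⇒ 0xffffffffffffffff
lane  4: mask-off/ones ⇒ 0xffffffffffffffff
lane  5: mask-off/ones ⇒ 0xffffffffffffffff
lane  6: mask-off/ones ⇒ 0xffffffffffffffff
lane  7: sub(0x47,0x31) ⇒ 0x16
lane  8: sub(0xf6,0xc2) ⇒ 0x34
lane  9: sub(0x91,0x62) ⇒ 0x2f
lane 10: sub(0x1e,0x7c) ⇒ 0xffffffffffffffa2
lane 11: sub(0x2f,0x28) ⇒ 0x07
lane 12: mask-off/ones ⇒ 0xffffffffffffffff
lane 13: mask-off/ones ⇒ 0xffffffffffffffff
lane 14: sub(0xa6,0x36) ⇒ 0x70
lane 15: mask-off/ones ⇒ 0xffffffffffffffff

vd = [18446744073709551615, 18446744073709551413, 18446744073709551531, 18446744073709551615, 18446744073709551615, 18446744073709551615, 18446744073709551615, 22, 52, 47, 18446744073709551522, 7, 18446744073709551615, 18446744073709551615, 112, 18446744073709551615]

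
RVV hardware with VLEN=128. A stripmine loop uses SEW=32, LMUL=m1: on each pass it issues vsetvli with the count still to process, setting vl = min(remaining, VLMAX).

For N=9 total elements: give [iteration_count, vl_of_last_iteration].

VLMAX = VLEN×LMUL/SEW = 128×1/32 = 4
N=9: ⌈9/4⌉ = 3 iters; last vl = 9 − 2×4 = 1

[iterations, last_vl] = [3, 1]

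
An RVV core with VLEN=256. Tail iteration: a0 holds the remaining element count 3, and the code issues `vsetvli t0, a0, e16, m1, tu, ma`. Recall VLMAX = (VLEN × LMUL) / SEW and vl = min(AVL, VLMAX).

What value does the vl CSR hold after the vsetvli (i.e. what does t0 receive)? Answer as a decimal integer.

VLMAX = (256 × 1) / 16 = 16 lanes
vl = min(AVL, VLMAX) = min(3, 16) = 3

vl = 3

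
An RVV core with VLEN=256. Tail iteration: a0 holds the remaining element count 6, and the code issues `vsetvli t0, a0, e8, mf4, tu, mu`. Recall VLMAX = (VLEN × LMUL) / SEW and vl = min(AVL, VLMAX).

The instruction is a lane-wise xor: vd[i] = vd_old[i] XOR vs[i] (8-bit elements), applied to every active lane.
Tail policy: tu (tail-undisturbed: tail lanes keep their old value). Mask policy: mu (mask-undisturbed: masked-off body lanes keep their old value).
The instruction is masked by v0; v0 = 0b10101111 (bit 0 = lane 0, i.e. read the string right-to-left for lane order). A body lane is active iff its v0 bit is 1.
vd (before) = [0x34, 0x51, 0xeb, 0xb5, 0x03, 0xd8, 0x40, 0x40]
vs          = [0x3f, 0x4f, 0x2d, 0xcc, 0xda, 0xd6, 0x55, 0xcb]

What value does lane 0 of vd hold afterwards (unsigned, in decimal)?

VLMAX = VLEN×LMUL/SEW = 256×1/4/8 = 8
vl ← min(6, 8) = 6
[0] xor(0x34,0x3f) = 0x0b
[1] xor(0x51,0x4f) = 0x1e
[2] xor(0xeb,0x2d) = 0xc6
[3] xor(0xb5,0xcc) = 0x79
[4] mask-off/keep = 0x03
[5] xor(0xd8,0xd6) = 0x0e
[6] tail/keep = 0x40
[7] tail/keep = 0x40

vd[0] = 11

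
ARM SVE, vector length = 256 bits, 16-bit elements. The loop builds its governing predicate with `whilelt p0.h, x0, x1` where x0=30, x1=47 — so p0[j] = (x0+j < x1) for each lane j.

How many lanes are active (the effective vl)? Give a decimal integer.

vl = 16

register lanes = 256/16 = 16
p0[j] = (30+j < 47); true for j=0..15 → 16 lanes set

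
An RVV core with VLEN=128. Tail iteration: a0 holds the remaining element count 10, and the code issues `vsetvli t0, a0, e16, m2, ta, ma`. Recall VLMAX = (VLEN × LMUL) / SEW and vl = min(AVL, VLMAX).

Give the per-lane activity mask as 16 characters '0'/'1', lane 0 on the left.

predicate = 1111111111000000

VLMAX = VLEN×LMUL/SEW = 128×2/16 = 16
vl = min(AVL, VLMAX) = min(10, 16) = 10
bits (lane 0 leftmost): 1111111111000000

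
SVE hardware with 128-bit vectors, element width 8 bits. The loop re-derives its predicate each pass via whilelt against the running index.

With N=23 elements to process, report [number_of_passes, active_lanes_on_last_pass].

lane count: 128 div 8 = 16
23 elements at 16/iter → 2 passes, remainder 7 on the last

[iterations, last_vl] = [2, 7]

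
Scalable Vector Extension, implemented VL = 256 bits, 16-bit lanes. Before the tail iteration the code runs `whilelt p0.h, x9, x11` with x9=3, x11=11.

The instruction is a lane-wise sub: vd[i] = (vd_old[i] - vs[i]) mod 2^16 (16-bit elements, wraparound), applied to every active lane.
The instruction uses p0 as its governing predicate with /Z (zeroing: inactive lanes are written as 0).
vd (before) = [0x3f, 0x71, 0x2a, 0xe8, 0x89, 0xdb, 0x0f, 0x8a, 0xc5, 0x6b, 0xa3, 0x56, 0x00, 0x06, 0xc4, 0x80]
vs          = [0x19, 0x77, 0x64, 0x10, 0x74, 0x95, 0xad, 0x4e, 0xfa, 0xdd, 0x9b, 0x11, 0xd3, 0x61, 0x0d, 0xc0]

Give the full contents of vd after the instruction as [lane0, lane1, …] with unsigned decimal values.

register lanes = 256/16 = 16
active while 3+j < 11, i.e. j ∈ [0,8) capped at 16 ⇒ 8
lane  0: sub(0x3f,0x19) ⇒ 0x26
lane  1: sub(0x71,0x77) ⇒ 0xfffa
lane  2: sub(0x2a,0x64) ⇒ 0xffc6
lane  3: sub(0xe8,0x10) ⇒ 0xd8
lane  4: sub(0x89,0x74) ⇒ 0x15
lane  5: sub(0xdb,0x95) ⇒ 0x46
lane  6: sub(0x0f,0xad) ⇒ 0xff62
lane  7: sub(0x8a,0x4e) ⇒ 0x3c
lane  8: tail/zero ⇒ 0x00
lane  9: tail/zero ⇒ 0x00
lane 10: tail/zero ⇒ 0x00
lane 11: tail/zero ⇒ 0x00
lane 12: tail/zero ⇒ 0x00
lane 13: tail/zero ⇒ 0x00
lane 14: tail/zero ⇒ 0x00
lane 15: tail/zero ⇒ 0x00

vd = [38, 65530, 65478, 216, 21, 70, 65378, 60, 0, 0, 0, 0, 0, 0, 0, 0]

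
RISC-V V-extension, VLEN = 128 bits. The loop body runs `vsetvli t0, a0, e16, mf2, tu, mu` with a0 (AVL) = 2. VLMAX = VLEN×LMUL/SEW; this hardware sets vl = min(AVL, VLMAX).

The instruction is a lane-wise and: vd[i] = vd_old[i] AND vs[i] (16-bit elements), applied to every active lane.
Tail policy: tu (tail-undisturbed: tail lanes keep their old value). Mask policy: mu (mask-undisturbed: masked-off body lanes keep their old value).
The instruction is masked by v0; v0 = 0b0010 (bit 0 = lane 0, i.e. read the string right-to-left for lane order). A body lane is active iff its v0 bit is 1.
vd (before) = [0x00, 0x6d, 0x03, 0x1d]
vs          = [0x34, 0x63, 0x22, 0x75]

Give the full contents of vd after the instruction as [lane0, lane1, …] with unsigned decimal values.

vd = [0, 97, 3, 29]

VLMAX = (128 × 1/2) / 16 = 4 lanes
AVL=2 ≤ VLMAX=4, so vl = 2
lane  0: mask-off/keep ⇒ 0x00
lane  1: and(0x6d,0x63) ⇒ 0x61
lane  2: tail/keep ⇒ 0x03
lane  3: tail/keep ⇒ 0x1d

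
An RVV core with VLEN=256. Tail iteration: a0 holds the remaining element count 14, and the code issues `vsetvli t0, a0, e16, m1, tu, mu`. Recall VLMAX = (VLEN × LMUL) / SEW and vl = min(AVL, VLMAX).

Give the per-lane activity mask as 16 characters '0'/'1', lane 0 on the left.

VLMAX = VLEN×LMUL/SEW = 256×1/16 = 16
AVL=14 ≤ VLMAX=16, so vl = 14
bits (lane 0 leftmost): 1111111111111100

predicate = 1111111111111100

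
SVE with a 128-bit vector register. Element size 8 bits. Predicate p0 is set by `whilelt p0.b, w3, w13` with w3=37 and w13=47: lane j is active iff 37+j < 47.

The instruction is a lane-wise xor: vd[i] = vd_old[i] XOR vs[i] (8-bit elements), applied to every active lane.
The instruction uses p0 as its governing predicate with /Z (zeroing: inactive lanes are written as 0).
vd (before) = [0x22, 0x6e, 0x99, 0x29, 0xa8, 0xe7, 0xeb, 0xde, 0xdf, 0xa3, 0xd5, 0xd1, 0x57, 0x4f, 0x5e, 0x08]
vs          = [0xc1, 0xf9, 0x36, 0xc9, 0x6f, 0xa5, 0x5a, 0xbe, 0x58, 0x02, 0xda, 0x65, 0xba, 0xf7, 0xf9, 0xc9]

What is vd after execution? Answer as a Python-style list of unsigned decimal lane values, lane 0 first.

vd = [227, 151, 175, 224, 199, 66, 177, 96, 135, 161, 0, 0, 0, 0, 0, 0]

register lanes = 128/8 = 16
whilelt: lane j active iff 37+j < 47 → j < 10 → 10 active
  i=0: xor(0x22,0xc1) → 227
  i=1: xor(0x6e,0xf9) → 151
  i=2: xor(0x99,0x36) → 175
  i=3: xor(0x29,0xc9) → 224
  i=4: xor(0xa8,0x6f) → 199
  i=5: xor(0xe7,0xa5) → 66
  i=6: xor(0xeb,0x5a) → 177
  i=7: xor(0xde,0xbe) → 96
  i=8: xor(0xdf,0x58) → 135
  i=9: xor(0xa3,0x02) → 161
  i=10: tail/zero → 0
  i=11: tail/zero → 0
  i=12: tail/zero → 0
  i=13: tail/zero → 0
  i=14: tail/zero → 0
  i=15: tail/zero → 0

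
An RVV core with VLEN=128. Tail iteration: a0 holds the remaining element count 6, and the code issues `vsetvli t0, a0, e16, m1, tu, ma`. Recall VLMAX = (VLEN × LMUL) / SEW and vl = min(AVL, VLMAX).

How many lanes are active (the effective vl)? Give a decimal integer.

VLMAX = (128 × 1) / 16 = 8 lanes
vl ← min(6, 8) = 6

vl = 6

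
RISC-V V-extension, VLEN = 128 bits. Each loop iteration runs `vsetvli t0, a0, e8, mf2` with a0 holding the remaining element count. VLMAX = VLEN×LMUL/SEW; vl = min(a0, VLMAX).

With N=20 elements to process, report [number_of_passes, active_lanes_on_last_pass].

[iterations, last_vl] = [3, 4]

VLMAX = (128 × 1/2) / 8 = 8 lanes
N=20: ⌈20/8⌉ = 3 iters; last vl = 20 − 2×8 = 4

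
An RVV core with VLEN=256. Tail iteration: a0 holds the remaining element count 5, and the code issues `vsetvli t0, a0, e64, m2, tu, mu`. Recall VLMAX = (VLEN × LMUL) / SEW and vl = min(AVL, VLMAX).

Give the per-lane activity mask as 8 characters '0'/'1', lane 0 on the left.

lanes per group: 256·2/64 = 8
vl ← min(5, 8) = 5
bits (lane 0 leftmost): 11111000

predicate = 11111000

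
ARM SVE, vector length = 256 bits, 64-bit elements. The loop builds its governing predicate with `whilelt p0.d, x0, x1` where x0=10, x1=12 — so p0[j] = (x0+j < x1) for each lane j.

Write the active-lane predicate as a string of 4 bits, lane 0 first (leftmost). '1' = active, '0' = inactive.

256-bit reg / 64-bit elem → 4 lanes
whilelt: lane j active iff 10+j < 12 → j < 2 → 2 active
bits (lane 0 leftmost): 1100

predicate = 1100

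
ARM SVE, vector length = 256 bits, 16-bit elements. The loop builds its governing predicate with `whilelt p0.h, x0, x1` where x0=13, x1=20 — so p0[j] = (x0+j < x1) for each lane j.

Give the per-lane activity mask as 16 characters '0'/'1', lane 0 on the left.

256-bit reg / 16-bit elem → 16 lanes
active while 13+j < 20, i.e. j ∈ [0,7) capped at 16 ⇒ 7
bits (lane 0 leftmost): 1111111000000000

predicate = 1111111000000000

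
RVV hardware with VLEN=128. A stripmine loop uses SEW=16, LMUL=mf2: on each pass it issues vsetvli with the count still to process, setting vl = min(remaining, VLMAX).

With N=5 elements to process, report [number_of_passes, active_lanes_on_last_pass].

VLMAX = (128 × 1/2) / 16 = 4 lanes
N=5: ⌈5/4⌉ = 2 iters; last vl = 5 − 1×4 = 1

[iterations, last_vl] = [2, 1]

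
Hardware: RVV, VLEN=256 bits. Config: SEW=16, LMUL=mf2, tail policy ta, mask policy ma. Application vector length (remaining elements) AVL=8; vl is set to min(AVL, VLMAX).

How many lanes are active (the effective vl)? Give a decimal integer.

vl = 8

lanes per group: 256·1/2/16 = 8
vl ← min(8, 8) = 8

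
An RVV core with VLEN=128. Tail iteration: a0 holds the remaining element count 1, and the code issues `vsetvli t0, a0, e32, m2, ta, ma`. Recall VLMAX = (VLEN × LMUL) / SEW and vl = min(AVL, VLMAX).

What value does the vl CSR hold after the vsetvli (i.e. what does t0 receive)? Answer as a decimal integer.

VLMAX = VLEN×LMUL/SEW = 128×2/32 = 8
vl = min(AVL, VLMAX) = min(1, 8) = 1

vl = 1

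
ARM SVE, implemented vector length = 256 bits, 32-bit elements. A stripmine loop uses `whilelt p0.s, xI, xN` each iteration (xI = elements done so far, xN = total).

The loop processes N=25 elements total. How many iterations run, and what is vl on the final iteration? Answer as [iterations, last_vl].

[iterations, last_vl] = [4, 1]

lane count: 256 div 32 = 8
iterations = ceil(25/8) = 4; final-pass vl = 1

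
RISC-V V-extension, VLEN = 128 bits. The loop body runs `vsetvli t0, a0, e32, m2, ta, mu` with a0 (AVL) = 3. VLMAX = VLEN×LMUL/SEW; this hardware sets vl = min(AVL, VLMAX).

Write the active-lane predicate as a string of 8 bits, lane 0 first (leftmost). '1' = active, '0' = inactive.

VLMAX = VLEN×LMUL/SEW = 128×2/32 = 8
AVL=3 ≤ VLMAX=8, so vl = 3
bits (lane 0 leftmost): 11100000

predicate = 11100000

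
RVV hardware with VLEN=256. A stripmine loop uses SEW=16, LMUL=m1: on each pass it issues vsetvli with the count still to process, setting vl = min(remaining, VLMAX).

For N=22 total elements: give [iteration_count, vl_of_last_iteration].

VLMAX = (256 × 1) / 16 = 16 lanes
iterations = ceil(22/16) = 2; final-pass vl = 6

[iterations, last_vl] = [2, 6]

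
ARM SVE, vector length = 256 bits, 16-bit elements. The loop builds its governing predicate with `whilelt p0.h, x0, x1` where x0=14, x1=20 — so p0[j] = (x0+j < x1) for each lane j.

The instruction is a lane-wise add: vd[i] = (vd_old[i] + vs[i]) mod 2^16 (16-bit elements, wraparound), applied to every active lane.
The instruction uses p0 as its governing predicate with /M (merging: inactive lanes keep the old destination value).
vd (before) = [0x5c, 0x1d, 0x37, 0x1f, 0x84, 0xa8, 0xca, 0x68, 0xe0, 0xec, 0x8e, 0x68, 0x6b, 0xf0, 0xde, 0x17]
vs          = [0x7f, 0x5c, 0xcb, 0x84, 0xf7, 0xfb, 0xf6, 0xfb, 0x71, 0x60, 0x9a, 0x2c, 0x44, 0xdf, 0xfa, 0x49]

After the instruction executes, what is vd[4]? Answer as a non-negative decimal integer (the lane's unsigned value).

vd[4] = 379

register lanes = 256/16 = 16
whilelt: lane j active iff 14+j < 20 → j < 6 → 6 active
[0] add(0x5c,0x7f) = 0xdb
[1] add(0x1d,0x5c) = 0x79
[2] add(0x37,0xcb) = 0x102
[3] add(0x1f,0x84) = 0xa3
[4] add(0x84,0xf7) = 0x17b
[5] add(0xa8,0xfb) = 0x1a3
[6] tail/keep = 0xca
[7] tail/keep = 0x68
[8] tail/keep = 0xe0
[9] tail/keep = 0xec
[10] tail/keep = 0x8e
[11] tail/keep = 0x68
[12] tail/keep = 0x6b
[13] tail/keep = 0xf0
[14] tail/keep = 0xde
[15] tail/keep = 0x17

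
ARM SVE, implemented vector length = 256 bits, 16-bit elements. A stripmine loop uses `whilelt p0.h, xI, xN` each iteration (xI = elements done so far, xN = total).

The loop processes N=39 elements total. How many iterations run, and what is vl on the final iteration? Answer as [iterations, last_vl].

register lanes = 256/16 = 16
iterations = ceil(39/16) = 3; final-pass vl = 7

[iterations, last_vl] = [3, 7]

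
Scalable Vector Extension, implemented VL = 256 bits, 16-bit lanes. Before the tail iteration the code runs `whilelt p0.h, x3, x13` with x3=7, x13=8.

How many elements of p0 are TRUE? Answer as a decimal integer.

register lanes = 256/16 = 16
whilelt: lane j active iff 7+j < 8 → j < 1 → 1 active

vl = 1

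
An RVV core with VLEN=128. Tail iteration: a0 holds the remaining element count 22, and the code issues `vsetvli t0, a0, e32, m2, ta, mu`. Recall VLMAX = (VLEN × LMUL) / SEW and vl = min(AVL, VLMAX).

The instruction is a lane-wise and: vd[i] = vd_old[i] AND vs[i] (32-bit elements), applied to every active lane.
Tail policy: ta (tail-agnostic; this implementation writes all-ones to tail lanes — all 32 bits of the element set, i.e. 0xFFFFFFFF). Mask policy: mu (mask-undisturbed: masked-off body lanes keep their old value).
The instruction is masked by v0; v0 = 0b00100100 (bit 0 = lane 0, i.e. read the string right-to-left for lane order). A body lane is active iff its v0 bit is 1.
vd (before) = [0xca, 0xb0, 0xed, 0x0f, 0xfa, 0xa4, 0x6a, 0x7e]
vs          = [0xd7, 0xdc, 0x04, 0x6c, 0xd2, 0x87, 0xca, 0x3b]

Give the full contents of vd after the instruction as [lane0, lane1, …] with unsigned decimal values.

vd = [202, 176, 4, 15, 250, 132, 106, 126]

VLMAX = VLEN×LMUL/SEW = 128×2/32 = 8
AVL=22 > VLMAX=8, so vl = 8
lane  0: mask-off/keep ⇒ 0xca
lane  1: mask-off/keep ⇒ 0xb0
lane  2: and(0xed,0x04) ⇒ 0x04
lane  3: mask-off/keep ⇒ 0x0f
lane  4: mask-off/keep ⇒ 0xfa
lane  5: and(0xa4,0x87) ⇒ 0x84
lane  6: mask-off/keep ⇒ 0x6a
lane  7: mask-off/keep ⇒ 0x7e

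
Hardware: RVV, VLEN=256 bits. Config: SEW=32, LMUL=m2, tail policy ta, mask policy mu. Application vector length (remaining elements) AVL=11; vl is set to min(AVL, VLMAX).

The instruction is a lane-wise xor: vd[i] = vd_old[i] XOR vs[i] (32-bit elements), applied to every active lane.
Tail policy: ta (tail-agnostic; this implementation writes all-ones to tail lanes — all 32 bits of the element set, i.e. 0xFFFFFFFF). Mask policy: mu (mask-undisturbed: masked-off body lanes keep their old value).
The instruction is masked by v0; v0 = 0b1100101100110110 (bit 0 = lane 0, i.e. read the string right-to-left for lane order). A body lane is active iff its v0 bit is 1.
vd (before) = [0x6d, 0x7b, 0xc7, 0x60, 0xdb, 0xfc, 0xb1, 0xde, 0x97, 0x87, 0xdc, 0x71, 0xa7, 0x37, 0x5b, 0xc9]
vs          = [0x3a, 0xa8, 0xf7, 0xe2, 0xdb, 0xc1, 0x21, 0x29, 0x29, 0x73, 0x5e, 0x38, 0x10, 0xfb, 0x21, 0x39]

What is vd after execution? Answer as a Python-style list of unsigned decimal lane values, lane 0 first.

vd = [109, 211, 48, 96, 0, 61, 177, 222, 190, 244, 220, 4294967295, 4294967295, 4294967295, 4294967295, 4294967295]

VLMAX = (256 × 2) / 32 = 16 lanes
AVL=11 ≤ VLMAX=16, so vl = 11
  i=0: mask-off/keep → 109
  i=1: xor(0x7b,0xa8) → 211
  i=2: xor(0xc7,0xf7) → 48
  i=3: mask-off/keep → 96
  i=4: xor(0xdb,0xdb) → 0
  i=5: xor(0xfc,0xc1) → 61
  i=6: mask-off/keep → 177
  i=7: mask-off/keep → 222
  i=8: xor(0x97,0x29) → 190
  i=9: xor(0x87,0x73) → 244
  i=10: mask-off/keep → 220
  i=11: tail/ones → 4294967295
  i=12: tail/ones → 4294967295
  i=13: tail/ones → 4294967295
  i=14: tail/ones → 4294967295
  i=15: tail/ones → 4294967295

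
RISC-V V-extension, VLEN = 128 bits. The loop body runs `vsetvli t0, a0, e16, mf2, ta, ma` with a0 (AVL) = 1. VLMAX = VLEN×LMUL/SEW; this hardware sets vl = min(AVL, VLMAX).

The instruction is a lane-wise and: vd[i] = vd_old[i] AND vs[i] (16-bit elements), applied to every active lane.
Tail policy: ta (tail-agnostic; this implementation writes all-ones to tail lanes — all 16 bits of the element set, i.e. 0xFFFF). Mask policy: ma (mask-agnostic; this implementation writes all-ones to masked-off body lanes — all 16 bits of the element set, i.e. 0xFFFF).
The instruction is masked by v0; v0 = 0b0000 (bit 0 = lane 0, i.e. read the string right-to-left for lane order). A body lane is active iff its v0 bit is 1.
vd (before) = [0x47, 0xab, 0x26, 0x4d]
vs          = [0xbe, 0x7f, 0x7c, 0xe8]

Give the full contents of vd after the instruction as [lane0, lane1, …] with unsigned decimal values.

VLMAX = VLEN×LMUL/SEW = 128×1/2/16 = 4
vl = min(AVL, VLMAX) = min(1, 4) = 1
lane  0: mask-off/ones ⇒ 0xffff
lane  1: tail/ones ⇒ 0xffff
lane  2: tail/ones ⇒ 0xffff
lane  3: tail/ones ⇒ 0xffff

vd = [65535, 65535, 65535, 65535]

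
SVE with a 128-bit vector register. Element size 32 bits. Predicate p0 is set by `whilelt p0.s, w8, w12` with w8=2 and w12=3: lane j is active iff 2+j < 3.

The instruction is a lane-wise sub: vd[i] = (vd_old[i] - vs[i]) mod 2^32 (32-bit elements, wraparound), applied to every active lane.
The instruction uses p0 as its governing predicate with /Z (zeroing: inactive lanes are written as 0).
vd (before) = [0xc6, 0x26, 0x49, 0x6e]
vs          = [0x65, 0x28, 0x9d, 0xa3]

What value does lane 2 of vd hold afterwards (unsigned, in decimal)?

lane count: 128 div 32 = 4
active while 2+j < 3, i.e. j ∈ [0,1) capped at 4 ⇒ 1
vd[0] sub(0xc6,0x65) -> 0x61
vd[1] tail/zero -> 0x00
vd[2] tail/zero -> 0x00
vd[3] tail/zero -> 0x00

vd[2] = 0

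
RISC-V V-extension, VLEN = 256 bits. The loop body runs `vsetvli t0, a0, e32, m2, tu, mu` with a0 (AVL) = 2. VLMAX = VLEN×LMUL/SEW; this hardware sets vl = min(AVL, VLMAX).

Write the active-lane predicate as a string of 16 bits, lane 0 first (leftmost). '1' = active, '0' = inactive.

predicate = 1100000000000000

VLMAX = (256 × 2) / 32 = 16 lanes
vl ← min(2, 16) = 2
bits (lane 0 leftmost): 1100000000000000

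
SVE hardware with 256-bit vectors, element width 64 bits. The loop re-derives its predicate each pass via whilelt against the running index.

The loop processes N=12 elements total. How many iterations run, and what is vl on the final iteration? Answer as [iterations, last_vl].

[iterations, last_vl] = [3, 4]

256-bit reg / 64-bit elem → 4 lanes
12 elements at 4/iter → 3 passes, remainder 4 on the last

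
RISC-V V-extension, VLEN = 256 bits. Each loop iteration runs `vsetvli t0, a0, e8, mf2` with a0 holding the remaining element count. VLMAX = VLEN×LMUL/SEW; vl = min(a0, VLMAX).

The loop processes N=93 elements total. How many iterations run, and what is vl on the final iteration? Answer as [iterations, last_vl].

[iterations, last_vl] = [6, 13]

VLMAX = VLEN×LMUL/SEW = 256×1/2/8 = 16
iterations = ceil(93/16) = 6; final-pass vl = 13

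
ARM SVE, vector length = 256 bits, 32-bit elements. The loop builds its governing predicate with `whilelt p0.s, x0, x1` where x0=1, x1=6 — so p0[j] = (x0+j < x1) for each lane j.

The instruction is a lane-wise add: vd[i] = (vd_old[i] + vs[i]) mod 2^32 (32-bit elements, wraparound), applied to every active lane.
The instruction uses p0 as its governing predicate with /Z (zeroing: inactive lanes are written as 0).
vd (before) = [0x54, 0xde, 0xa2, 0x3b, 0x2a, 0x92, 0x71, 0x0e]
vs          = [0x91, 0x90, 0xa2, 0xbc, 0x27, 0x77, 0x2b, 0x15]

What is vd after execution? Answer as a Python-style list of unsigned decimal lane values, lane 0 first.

vd = [229, 366, 324, 247, 81, 0, 0, 0]

256-bit reg / 32-bit elem → 8 lanes
active while 1+j < 6, i.e. j ∈ [0,5) capped at 8 ⇒ 5
[0] add(0x54,0x91) = 0xe5
[1] add(0xde,0x90) = 0x16e
[2] add(0xa2,0xa2) = 0x144
[3] add(0x3b,0xbc) = 0xf7
[4] add(0x2a,0x27) = 0x51
[5] tail/zero = 0x00
[6] tail/zero = 0x00
[7] tail/zero = 0x00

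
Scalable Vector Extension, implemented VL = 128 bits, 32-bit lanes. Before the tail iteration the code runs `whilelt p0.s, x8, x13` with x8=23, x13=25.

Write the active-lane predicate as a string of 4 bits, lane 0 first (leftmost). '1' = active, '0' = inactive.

register lanes = 128/32 = 4
active while 23+j < 25, i.e. j ∈ [0,2) capped at 4 ⇒ 2
bits (lane 0 leftmost): 1100

predicate = 1100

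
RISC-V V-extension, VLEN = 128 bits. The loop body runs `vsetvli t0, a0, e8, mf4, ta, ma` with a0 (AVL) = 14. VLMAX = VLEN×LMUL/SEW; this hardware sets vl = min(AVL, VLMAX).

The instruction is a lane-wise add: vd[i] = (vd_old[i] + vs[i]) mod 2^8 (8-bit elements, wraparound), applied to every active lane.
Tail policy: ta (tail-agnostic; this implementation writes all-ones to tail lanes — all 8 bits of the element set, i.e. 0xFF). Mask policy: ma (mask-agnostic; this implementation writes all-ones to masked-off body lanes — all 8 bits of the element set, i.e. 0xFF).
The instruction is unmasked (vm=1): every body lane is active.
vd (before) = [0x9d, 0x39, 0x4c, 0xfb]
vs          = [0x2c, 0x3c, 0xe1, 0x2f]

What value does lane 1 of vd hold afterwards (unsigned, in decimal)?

VLMAX = VLEN×LMUL/SEW = 128×1/4/8 = 4
AVL=14 > VLMAX=4, so vl = 4
[0] add(0x9d,0x2c) = 0xc9
[1] add(0x39,0x3c) = 0x75
[2] add(0x4c,0xe1) = 0x2d
[3] add(0xfb,0x2f) = 0x2a

vd[1] = 117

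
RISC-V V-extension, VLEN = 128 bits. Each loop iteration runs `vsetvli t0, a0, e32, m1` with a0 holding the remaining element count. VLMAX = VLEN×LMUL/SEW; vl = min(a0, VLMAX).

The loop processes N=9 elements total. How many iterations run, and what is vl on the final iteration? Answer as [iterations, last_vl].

lanes per group: 128·1/32 = 4
N=9: ⌈9/4⌉ = 3 iters; last vl = 9 − 2×4 = 1

[iterations, last_vl] = [3, 1]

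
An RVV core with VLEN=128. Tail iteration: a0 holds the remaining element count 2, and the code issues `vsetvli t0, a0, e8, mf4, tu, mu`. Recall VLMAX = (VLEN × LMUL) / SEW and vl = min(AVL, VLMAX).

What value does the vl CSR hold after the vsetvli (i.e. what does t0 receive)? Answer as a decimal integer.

VLMAX = VLEN×LMUL/SEW = 128×1/4/8 = 4
vl ← min(2, 4) = 2

vl = 2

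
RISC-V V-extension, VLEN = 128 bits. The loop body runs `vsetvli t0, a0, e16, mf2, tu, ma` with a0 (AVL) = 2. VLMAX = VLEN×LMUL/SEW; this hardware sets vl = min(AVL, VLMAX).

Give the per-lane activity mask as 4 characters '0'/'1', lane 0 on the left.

predicate = 1100

VLMAX = VLEN×LMUL/SEW = 128×1/2/16 = 4
vl ← min(2, 4) = 2
bits (lane 0 leftmost): 1100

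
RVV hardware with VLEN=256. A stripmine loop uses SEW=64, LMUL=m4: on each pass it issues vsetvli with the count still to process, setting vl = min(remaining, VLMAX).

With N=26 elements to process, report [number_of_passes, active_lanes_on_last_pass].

[iterations, last_vl] = [2, 10]

lanes per group: 256·4/64 = 16
iterations = ceil(26/16) = 2; final-pass vl = 10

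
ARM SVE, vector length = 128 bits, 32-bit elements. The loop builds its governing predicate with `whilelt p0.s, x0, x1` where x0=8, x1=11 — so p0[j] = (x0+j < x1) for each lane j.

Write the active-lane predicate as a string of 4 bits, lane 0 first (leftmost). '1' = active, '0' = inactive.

predicate = 1110

register lanes = 128/32 = 4
whilelt: lane j active iff 8+j < 11 → j < 3 → 3 active
bits (lane 0 leftmost): 1110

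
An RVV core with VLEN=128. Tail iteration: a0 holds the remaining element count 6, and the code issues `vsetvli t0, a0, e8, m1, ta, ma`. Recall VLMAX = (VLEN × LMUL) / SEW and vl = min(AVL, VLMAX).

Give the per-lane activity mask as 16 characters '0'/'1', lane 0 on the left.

VLMAX = (128 × 1) / 8 = 16 lanes
AVL=6 ≤ VLMAX=16, so vl = 6
bits (lane 0 leftmost): 1111110000000000

predicate = 1111110000000000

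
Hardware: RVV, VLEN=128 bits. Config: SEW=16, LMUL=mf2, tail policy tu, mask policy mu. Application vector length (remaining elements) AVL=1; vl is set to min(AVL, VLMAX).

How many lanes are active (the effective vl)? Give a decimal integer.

vl = 1

VLMAX = VLEN×LMUL/SEW = 128×1/2/16 = 4
vl ← min(1, 4) = 1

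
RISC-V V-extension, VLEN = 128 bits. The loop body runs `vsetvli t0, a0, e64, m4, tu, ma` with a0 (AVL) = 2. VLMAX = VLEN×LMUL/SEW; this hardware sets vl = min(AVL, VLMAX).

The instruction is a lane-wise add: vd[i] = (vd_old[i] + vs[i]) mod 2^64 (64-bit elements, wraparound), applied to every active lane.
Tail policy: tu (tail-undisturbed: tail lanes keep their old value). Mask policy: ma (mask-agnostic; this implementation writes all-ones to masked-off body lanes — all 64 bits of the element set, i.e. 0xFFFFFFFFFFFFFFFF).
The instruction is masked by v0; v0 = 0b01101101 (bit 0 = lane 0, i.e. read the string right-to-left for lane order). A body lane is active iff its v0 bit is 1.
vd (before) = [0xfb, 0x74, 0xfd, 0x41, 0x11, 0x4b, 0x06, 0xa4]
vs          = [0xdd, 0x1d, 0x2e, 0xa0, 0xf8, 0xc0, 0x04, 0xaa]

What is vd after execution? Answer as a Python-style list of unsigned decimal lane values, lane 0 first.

VLMAX = VLEN×LMUL/SEW = 128×4/64 = 8
vl = min(AVL, VLMAX) = min(2, 8) = 2
vd[0] add(0xfb,0xdd) -> 0x1d8
vd[1] mask-off/ones -> 0xffffffffffffffff
vd[2] tail/keep -> 0xfd
vd[3] tail/keep -> 0x41
vd[4] tail/keep -> 0x11
vd[5] tail/keep -> 0x4b
vd[6] tail/keep -> 0x06
vd[7] tail/keep -> 0xa4

vd = [472, 18446744073709551615, 253, 65, 17, 75, 6, 164]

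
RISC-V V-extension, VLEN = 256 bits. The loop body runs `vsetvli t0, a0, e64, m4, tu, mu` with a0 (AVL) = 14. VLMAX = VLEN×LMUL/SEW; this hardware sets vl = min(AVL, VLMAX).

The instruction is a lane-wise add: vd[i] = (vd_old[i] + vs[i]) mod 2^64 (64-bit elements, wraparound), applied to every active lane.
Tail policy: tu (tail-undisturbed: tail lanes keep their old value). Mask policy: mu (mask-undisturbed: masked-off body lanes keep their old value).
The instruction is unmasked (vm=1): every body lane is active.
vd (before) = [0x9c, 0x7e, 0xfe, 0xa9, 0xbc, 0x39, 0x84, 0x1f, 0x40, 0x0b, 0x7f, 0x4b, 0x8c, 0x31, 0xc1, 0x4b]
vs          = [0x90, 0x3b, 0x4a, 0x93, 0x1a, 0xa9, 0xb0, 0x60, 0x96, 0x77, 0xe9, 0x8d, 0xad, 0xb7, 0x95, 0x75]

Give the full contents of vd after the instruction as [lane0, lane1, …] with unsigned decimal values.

vd = [300, 185, 328, 316, 214, 226, 308, 127, 214, 130, 360, 216, 313, 232, 193, 75]

VLMAX = VLEN×LMUL/SEW = 256×4/64 = 16
vl = min(AVL, VLMAX) = min(14, 16) = 14
vd[0] add(0x9c,0x90) -> 0x12c
vd[1] add(0x7e,0x3b) -> 0xb9
vd[2] add(0xfe,0x4a) -> 0x148
vd[3] add(0xa9,0x93) -> 0x13c
vd[4] add(0xbc,0x1a) -> 0xd6
vd[5] add(0x39,0xa9) -> 0xe2
vd[6] add(0x84,0xb0) -> 0x134
vd[7] add(0x1f,0x60) -> 0x7f
vd[8] add(0x40,0x96) -> 0xd6
vd[9] add(0x0b,0x77) -> 0x82
vd[10] add(0x7f,0xe9) -> 0x168
vd[11] add(0x4b,0x8d) -> 0xd8
vd[12] add(0x8c,0xad) -> 0x139
vd[13] add(0x31,0xb7) -> 0xe8
vd[14] tail/keep -> 0xc1
vd[15] tail/keep -> 0x4b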